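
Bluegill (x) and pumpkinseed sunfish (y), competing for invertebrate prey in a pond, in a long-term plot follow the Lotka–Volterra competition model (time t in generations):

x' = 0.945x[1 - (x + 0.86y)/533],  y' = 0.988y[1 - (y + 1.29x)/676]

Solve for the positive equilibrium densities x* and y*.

Setting both brackets to zero gives the nullclines x + 0.86y = 533 and 1.29x + y = 676.
Substituting y = 676 - 1.29x into the first: x(1 - 0.86·1.29) = 533 - 0.86·676.
So x* = -48.4/-0.109 = 442, and then y* = 676 - 1.29·442 = 106.

x* ≈ 442, y* ≈ 106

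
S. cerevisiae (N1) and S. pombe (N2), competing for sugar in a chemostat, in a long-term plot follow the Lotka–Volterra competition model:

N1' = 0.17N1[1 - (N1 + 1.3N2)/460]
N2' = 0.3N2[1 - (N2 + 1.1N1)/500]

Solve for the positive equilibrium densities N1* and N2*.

Setting both brackets to zero gives the nullclines N1 + 1.3N2 = 460 and 1.1N1 + N2 = 500.
Substituting N2 = 500 - 1.1N1 into the first: N1(1 - 1.3·1.1) = 460 - 1.3·500.
So N1* = -190/-0.43 = 442, and then N2* = 500 - 1.1·442 = 14.

N1* ≈ 442, N2* ≈ 14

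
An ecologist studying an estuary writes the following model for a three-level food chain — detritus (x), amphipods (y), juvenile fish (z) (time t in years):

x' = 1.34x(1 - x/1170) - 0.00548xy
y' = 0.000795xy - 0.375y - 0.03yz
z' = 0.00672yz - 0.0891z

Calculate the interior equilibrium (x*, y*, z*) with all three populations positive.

x* ≈ 1110, y* ≈ 13.3, z* ≈ 16.8

From dz/dt = 0: 0.00672y* = 0.0891, so y* = 13.3.
From dx/dt = 0: 1.34(1 - x*/1170) = 0.00548·13.3, giving x* = 1170·(1 - 0.0542) = 1110.
From dy/dt = 0: 0.000795·1110 - 0.375 = 0.03z*, so z* = 0.505/0.03 = 16.8.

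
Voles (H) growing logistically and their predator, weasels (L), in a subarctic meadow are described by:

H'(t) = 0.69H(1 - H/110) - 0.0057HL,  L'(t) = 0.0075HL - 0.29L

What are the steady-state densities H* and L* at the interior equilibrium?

From dL/dt = 0 with L > 0: 0.0075H* = 0.29, so H* = 38.7.
Substitute into dH/dt = 0: 0.69(1 - 38.7/110) = 0.0057L*.
The bracket is 0.648, giving L* = 0.447/0.0057 = 78.5.

H* ≈ 38.7, L* ≈ 78.5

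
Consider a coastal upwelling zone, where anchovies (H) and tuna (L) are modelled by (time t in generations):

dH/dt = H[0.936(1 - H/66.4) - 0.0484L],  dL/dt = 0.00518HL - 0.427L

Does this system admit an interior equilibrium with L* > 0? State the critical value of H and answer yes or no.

Threshold H = 82.4; K < 82.4, so no, the predator goes extinct.

The predator equation gives dL/dt > 0 only when H > 0.427/0.00518 = 82.4.
Without the predator, H → K = 66.4. Since 66.4 < 82.4, the predator cannot invade.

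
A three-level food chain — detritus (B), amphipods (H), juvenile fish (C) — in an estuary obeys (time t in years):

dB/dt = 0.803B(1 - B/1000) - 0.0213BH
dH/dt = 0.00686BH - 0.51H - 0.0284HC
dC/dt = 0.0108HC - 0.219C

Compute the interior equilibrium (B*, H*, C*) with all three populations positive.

B* ≈ 462, H* ≈ 20.3, C* ≈ 93.7

From dC/dt = 0: 0.0108H* = 0.219, so H* = 20.3.
From dB/dt = 0: 0.803(1 - B*/1000) = 0.0213·20.3, giving B* = 1000·(1 - 0.538) = 462.
From dH/dt = 0: 0.00686·462 - 0.51 = 0.0284C*, so C* = 2.66/0.0284 = 93.7.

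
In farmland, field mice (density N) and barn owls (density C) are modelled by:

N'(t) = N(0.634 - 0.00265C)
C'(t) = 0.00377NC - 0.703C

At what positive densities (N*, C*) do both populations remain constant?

Set dC/dt = 0 with C > 0: 0.00377N - 0.703 = 0, so N* = 0.703/0.00377 = 186.
Set dN/dt = 0 with N > 0: 0.634 - 0.00265C = 0, so C* = 0.634/0.00265 = 239.

N* ≈ 186, C* ≈ 239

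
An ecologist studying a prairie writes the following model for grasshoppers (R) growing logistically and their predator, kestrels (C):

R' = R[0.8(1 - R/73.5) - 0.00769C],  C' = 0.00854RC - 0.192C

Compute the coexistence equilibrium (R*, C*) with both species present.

From dC/dt = 0 with C > 0: 0.00854R* = 0.192, so R* = 22.5.
Substitute into dR/dt = 0: 0.8(1 - 22.5/73.5) = 0.00769C*.
The bracket is 0.694, giving C* = 0.555/0.00769 = 72.2.

R* ≈ 22.5, C* ≈ 72.2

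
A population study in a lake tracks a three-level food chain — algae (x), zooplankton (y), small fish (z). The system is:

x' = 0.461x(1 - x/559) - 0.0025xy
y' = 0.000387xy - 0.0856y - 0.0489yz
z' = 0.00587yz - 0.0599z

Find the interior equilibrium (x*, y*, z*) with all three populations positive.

From dz/dt = 0: 0.00587y* = 0.0599, so y* = 10.2.
From dx/dt = 0: 0.461(1 - x*/559) = 0.0025·10.2, giving x* = 559·(1 - 0.0553) = 528.
From dy/dt = 0: 0.000387·528 - 0.0856 = 0.0489z*, so z* = 0.119/0.0489 = 2.43.

x* ≈ 528, y* ≈ 10.2, z* ≈ 2.43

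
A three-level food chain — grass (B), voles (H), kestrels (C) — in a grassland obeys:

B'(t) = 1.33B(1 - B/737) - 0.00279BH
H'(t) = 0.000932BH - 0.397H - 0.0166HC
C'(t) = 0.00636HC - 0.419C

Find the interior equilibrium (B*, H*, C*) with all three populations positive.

B* ≈ 635, H* ≈ 65.9, C* ≈ 11.7

From dC/dt = 0: 0.00636H* = 0.419, so H* = 65.9.
From dB/dt = 0: 1.33(1 - B*/737) = 0.00279·65.9, giving B* = 737·(1 - 0.138) = 635.
From dH/dt = 0: 0.000932·635 - 0.397 = 0.0166C*, so C* = 0.195/0.0166 = 11.7.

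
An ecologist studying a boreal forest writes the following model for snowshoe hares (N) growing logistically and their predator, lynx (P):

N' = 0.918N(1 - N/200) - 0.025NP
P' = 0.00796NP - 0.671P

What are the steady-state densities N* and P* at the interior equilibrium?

From dP/dt = 0 with P > 0: 0.00796N* = 0.671, so N* = 84.3.
Substitute into dN/dt = 0: 0.918(1 - 84.3/200) = 0.025P*.
The bracket is 0.579, giving P* = 0.531/0.025 = 21.2.

N* ≈ 84.3, P* ≈ 21.2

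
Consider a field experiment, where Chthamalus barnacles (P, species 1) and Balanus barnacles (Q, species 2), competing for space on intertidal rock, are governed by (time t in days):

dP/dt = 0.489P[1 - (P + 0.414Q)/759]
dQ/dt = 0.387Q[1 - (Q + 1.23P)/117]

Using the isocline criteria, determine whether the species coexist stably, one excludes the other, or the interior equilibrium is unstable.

species 1 excludes species 2

Compare the nullcline intercepts: K1/α12 = 759/0.414 = 1830 > K2 = 117; K2/α21 = 117/1.23 = 95.1 < K1 = 759.
Since the inequalities point opposite ways, species 1 can invade but species 2 cannot.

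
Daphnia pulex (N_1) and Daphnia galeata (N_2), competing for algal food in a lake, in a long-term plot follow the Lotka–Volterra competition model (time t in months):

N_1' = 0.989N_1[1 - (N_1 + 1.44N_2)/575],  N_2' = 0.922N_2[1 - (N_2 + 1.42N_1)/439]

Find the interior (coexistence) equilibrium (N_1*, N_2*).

N_1* ≈ 54.7, N_2* ≈ 361

Setting both brackets to zero gives the nullclines N_1 + 1.44N_2 = 575 and 1.42N_1 + N_2 = 439.
Substituting N_2 = 439 - 1.42N_1 into the first: N_1(1 - 1.44·1.42) = 575 - 1.44·439.
So N_1* = -57.2/-1.04 = 54.7, and then N_2* = 439 - 1.42·54.7 = 361.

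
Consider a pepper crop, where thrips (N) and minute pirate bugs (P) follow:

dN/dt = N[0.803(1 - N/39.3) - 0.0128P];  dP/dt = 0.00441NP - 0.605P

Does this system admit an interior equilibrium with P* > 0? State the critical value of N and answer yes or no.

The predator equation gives dP/dt > 0 only when N > 0.605/0.00441 = 137.
Without the predator, N → K = 39.3. Since 39.3 < 137, the predator cannot invade.

Threshold N = 137; K < 137, so no, the predator goes extinct.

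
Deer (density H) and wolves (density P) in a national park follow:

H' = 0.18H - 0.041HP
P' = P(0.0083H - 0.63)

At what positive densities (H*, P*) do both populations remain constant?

Set dP/dt = 0 with P > 0: 0.0083H - 0.63 = 0, so H* = 0.63/0.0083 = 75.9.
Set dH/dt = 0 with H > 0: 0.18 - 0.041P = 0, so P* = 0.18/0.041 = 4.39.

H* ≈ 75.9, P* ≈ 4.39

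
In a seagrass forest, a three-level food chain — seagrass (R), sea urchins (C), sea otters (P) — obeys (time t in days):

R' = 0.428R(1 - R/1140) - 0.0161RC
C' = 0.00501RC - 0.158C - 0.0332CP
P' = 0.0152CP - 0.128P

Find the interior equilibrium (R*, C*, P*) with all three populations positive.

From dP/dt = 0: 0.0152C* = 0.128, so C* = 8.42.
From dR/dt = 0: 0.428(1 - R*/1140) = 0.0161·8.42, giving R* = 1140·(1 - 0.317) = 779.
From dC/dt = 0: 0.00501·779 - 0.158 = 0.0332P*, so P* = 3.74/0.0332 = 113.

R* ≈ 779, C* ≈ 8.42, P* ≈ 113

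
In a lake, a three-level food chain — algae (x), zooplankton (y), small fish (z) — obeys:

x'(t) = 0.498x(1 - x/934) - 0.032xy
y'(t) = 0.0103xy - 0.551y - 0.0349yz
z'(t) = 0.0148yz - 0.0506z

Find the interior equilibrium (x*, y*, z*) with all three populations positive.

From dz/dt = 0: 0.0148y* = 0.0506, so y* = 3.42.
From dx/dt = 0: 0.498(1 - x*/934) = 0.032·3.42, giving x* = 934·(1 - 0.22) = 729.
From dy/dt = 0: 0.0103·729 - 0.551 = 0.0349z*, so z* = 6.96/0.0349 = 199.

x* ≈ 729, y* ≈ 3.42, z* ≈ 199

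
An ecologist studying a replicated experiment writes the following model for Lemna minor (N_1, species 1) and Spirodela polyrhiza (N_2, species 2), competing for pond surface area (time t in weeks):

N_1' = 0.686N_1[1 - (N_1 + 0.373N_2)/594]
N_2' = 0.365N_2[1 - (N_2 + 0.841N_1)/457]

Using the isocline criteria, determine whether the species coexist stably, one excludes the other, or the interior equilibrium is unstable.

Compare the nullcline intercepts: K1/α12 = 594/0.373 = 1590 > K2 = 457; K2/α21 = 457/0.841 = 543 < K1 = 594.
Since the inequalities point opposite ways, species 1 can invade but species 2 cannot.

species 1 excludes species 2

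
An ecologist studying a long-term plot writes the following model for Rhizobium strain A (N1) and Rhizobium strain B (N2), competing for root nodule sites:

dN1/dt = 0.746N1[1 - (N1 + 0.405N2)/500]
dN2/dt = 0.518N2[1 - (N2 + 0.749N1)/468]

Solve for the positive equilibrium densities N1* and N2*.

N1* ≈ 446, N2* ≈ 134

Setting both brackets to zero gives the nullclines N1 + 0.405N2 = 500 and 0.749N1 + N2 = 468.
Substituting N2 = 468 - 0.749N1 into the first: N1(1 - 0.405·0.749) = 500 - 0.405·468.
So N1* = 310/0.697 = 446, and then N2* = 468 - 0.749·446 = 134.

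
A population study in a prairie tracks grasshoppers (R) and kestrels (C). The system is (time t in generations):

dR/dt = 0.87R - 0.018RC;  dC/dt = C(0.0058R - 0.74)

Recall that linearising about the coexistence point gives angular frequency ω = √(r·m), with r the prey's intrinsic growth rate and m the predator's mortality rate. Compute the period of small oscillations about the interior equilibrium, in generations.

Here r = 0.87 and m = 0.74, so r·m = 0.644.
ω = √0.644 = 0.802 per generation, hence T = 2π/ω ≈ 7.83 generations.

T ≈ 7.83 generations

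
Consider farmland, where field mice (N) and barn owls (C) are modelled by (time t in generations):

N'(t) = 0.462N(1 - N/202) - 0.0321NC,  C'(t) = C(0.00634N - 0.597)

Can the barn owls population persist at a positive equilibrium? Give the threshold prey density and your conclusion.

Threshold N = 94.2; K > 94.2, so yes, the predator persists.

The predator equation gives dC/dt > 0 only when N > 0.597/0.00634 = 94.2.
Without the predator, N → K = 202. Since 202 > 94.2, the predator can invade and persist.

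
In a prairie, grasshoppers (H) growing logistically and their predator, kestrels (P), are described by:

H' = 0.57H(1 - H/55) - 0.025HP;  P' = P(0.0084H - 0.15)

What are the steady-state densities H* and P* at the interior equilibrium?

H* ≈ 17.9, P* ≈ 15.4

From dP/dt = 0 with P > 0: 0.0084H* = 0.15, so H* = 17.9.
Substitute into dH/dt = 0: 0.57(1 - 17.9/55) = 0.025P*.
The bracket is 0.675, giving P* = 0.385/0.025 = 15.4.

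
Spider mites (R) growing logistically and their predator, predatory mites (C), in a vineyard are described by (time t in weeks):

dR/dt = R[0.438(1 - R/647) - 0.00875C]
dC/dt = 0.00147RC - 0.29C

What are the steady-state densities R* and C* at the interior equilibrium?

R* ≈ 197, C* ≈ 34.8

From dC/dt = 0 with C > 0: 0.00147R* = 0.29, so R* = 197.
Substitute into dR/dt = 0: 0.438(1 - 197/647) = 0.00875C*.
The bracket is 0.695, giving C* = 0.304/0.00875 = 34.8.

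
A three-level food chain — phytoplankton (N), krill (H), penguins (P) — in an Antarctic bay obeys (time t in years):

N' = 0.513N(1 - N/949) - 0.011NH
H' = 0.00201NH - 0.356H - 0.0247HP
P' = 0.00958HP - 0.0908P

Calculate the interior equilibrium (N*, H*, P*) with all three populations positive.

N* ≈ 756, H* ≈ 9.48, P* ≈ 47.1

From dP/dt = 0: 0.00958H* = 0.0908, so H* = 9.48.
From dN/dt = 0: 0.513(1 - N*/949) = 0.011·9.48, giving N* = 949·(1 - 0.203) = 756.
From dH/dt = 0: 0.00201·756 - 0.356 = 0.0247P*, so P* = 1.16/0.0247 = 47.1.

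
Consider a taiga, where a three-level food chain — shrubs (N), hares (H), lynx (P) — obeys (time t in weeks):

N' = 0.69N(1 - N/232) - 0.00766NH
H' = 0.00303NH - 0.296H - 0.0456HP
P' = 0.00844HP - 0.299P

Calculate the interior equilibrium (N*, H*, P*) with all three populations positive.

N* ≈ 141, H* ≈ 35.4, P* ≈ 2.86

From dP/dt = 0: 0.00844H* = 0.299, so H* = 35.4.
From dN/dt = 0: 0.69(1 - N*/232) = 0.00766·35.4, giving N* = 232·(1 - 0.393) = 141.
From dH/dt = 0: 0.00303·141 - 0.296 = 0.0456P*, so P* = 0.13/0.0456 = 2.86.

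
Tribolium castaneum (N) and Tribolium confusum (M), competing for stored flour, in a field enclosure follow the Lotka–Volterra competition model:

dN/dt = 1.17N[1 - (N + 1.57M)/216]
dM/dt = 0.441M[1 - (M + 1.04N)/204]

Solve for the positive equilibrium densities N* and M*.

N* ≈ 165, M* ≈ 32.6

Setting both brackets to zero gives the nullclines N + 1.57M = 216 and 1.04N + M = 204.
Substituting M = 204 - 1.04N into the first: N(1 - 1.57·1.04) = 216 - 1.57·204.
So N* = -104/-0.633 = 165, and then M* = 204 - 1.04·165 = 32.6.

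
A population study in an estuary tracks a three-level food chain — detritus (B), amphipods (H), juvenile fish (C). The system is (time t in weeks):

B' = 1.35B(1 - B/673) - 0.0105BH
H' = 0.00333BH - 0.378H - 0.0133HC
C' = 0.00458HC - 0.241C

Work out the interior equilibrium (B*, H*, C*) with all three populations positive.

From dC/dt = 0: 0.00458H* = 0.241, so H* = 52.6.
From dB/dt = 0: 1.35(1 - B*/673) = 0.0105·52.6, giving B* = 673·(1 - 0.409) = 398.
From dH/dt = 0: 0.00333·398 - 0.378 = 0.0133C*, so C* = 0.946/0.0133 = 71.1.

B* ≈ 398, H* ≈ 52.6, C* ≈ 71.1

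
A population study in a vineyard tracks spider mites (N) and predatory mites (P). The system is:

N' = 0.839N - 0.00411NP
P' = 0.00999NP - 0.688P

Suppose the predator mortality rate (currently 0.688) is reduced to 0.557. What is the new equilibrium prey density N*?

At the interior fixed point, setting dP/dt = 0 with P > 0 fixes N* = (predator death rate)/(NP coefficient) — independent of the other coefficients.
With the change, N* = 0.557/0.00999 = 55.8; it falls from 68.9.

N* ≈ 55.8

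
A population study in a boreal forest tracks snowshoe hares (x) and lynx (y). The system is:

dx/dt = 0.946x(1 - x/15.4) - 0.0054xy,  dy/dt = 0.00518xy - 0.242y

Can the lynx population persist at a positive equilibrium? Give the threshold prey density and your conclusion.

Threshold x = 46.7; K < 46.7, so no, the predator goes extinct.

The predator equation gives dy/dt > 0 only when x > 0.242/0.00518 = 46.7.
Without the predator, x → K = 15.4. Since 15.4 < 46.7, the predator cannot invade.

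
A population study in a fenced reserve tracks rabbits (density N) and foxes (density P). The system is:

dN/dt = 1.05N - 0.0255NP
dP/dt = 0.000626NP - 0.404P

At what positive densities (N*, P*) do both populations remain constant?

Set dP/dt = 0 with P > 0: 0.000626N - 0.404 = 0, so N* = 0.404/0.000626 = 645.
Set dN/dt = 0 with N > 0: 1.05 - 0.0255P = 0, so P* = 1.05/0.0255 = 41.2.

N* ≈ 645, P* ≈ 41.2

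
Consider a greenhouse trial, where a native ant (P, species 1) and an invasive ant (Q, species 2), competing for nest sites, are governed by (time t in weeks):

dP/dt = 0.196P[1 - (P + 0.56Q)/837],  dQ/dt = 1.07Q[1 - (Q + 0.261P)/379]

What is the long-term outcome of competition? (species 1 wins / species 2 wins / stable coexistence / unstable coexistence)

Compare the nullcline intercepts: K1/α12 = 837/0.56 = 1490 > K2 = 379; K2/α21 = 379/0.261 = 1450 > K1 = 837.
Since both inequalities hold, each species can invade when rare, so the interior equilibrium is stable.

stable coexistence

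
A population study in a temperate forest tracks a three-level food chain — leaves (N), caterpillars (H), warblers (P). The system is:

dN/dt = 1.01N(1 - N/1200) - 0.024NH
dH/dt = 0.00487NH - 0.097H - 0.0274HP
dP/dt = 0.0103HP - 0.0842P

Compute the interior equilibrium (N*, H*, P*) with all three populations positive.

From dP/dt = 0: 0.0103H* = 0.0842, so H* = 8.17.
From dN/dt = 0: 1.01(1 - N*/1200) = 0.024·8.17, giving N* = 1200·(1 - 0.194) = 967.
From dH/dt = 0: 0.00487·967 - 0.097 = 0.0274P*, so P* = 4.61/0.0274 = 168.

N* ≈ 967, H* ≈ 8.17, P* ≈ 168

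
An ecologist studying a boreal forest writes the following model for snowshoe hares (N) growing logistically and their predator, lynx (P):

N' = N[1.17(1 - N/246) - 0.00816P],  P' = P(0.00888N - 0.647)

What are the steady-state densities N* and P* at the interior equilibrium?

From dP/dt = 0 with P > 0: 0.00888N* = 0.647, so N* = 72.9.
Substitute into dN/dt = 0: 1.17(1 - 72.9/246) = 0.00816P*.
The bracket is 0.704, giving P* = 0.823/0.00816 = 101.

N* ≈ 72.9, P* ≈ 101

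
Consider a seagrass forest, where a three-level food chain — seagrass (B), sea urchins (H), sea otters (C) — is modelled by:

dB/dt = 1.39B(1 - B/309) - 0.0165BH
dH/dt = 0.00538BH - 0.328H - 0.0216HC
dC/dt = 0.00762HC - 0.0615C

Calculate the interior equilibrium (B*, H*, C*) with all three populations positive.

B* ≈ 279, H* ≈ 8.07, C* ≈ 54.4

From dC/dt = 0: 0.00762H* = 0.0615, so H* = 8.07.
From dB/dt = 0: 1.39(1 - B*/309) = 0.0165·8.07, giving B* = 309·(1 - 0.0958) = 279.
From dH/dt = 0: 0.00538·279 - 0.328 = 0.0216C*, so C* = 1.18/0.0216 = 54.4.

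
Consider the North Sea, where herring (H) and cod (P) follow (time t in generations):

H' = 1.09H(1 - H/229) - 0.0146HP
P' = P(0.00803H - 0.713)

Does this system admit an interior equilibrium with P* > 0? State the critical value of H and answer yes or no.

The predator equation gives dP/dt > 0 only when H > 0.713/0.00803 = 88.8.
Without the predator, H → K = 229. Since 229 > 88.8, the predator can invade and persist.

Threshold H = 88.8; K > 88.8, so yes, the predator persists.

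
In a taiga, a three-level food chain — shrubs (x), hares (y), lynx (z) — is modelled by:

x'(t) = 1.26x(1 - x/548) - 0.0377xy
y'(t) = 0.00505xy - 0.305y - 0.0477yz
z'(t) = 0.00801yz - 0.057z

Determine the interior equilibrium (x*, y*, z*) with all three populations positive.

From dz/dt = 0: 0.00801y* = 0.057, so y* = 7.12.
From dx/dt = 0: 1.26(1 - x*/548) = 0.0377·7.12, giving x* = 548·(1 - 0.213) = 431.
From dy/dt = 0: 0.00505·431 - 0.305 = 0.0477z*, so z* = 1.87/0.0477 = 39.3.

x* ≈ 431, y* ≈ 7.12, z* ≈ 39.3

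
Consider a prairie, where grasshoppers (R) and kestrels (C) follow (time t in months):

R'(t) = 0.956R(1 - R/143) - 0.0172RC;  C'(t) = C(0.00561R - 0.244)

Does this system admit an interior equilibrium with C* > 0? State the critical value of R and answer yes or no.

Threshold R = 43.5; K > 43.5, so yes, the predator persists.

The predator equation gives dC/dt > 0 only when R > 0.244/0.00561 = 43.5.
Without the predator, R → K = 143. Since 143 > 43.5, the predator can invade and persist.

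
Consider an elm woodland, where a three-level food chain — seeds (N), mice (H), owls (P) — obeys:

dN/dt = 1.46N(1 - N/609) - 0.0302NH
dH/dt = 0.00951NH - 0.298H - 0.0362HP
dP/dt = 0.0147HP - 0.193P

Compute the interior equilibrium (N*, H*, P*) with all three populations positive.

N* ≈ 444, H* ≈ 13.1, P* ≈ 108

From dP/dt = 0: 0.0147H* = 0.193, so H* = 13.1.
From dN/dt = 0: 1.46(1 - N*/609) = 0.0302·13.1, giving N* = 609·(1 - 0.272) = 444.
From dH/dt = 0: 0.00951·444 - 0.298 = 0.0362P*, so P* = 3.92/0.0362 = 108.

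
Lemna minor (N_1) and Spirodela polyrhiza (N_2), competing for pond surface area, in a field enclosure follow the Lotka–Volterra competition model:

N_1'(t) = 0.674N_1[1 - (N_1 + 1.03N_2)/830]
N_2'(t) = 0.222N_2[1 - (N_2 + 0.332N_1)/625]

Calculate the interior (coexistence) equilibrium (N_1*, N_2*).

Setting both brackets to zero gives the nullclines N_1 + 1.03N_2 = 830 and 0.332N_1 + N_2 = 625.
Substituting N_2 = 625 - 0.332N_1 into the first: N_1(1 - 1.03·0.332) = 830 - 1.03·625.
So N_1* = 186/0.658 = 283, and then N_2* = 625 - 0.332·283 = 531.

N_1* ≈ 283, N_2* ≈ 531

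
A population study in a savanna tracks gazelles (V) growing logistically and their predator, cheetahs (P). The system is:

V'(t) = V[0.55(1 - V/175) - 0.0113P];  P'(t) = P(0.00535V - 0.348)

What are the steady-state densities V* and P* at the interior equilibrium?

V* ≈ 65, P* ≈ 30.6

From dP/dt = 0 with P > 0: 0.00535V* = 0.348, so V* = 65.
Substitute into dV/dt = 0: 0.55(1 - 65/175) = 0.0113P*.
The bracket is 0.628, giving P* = 0.346/0.0113 = 30.6.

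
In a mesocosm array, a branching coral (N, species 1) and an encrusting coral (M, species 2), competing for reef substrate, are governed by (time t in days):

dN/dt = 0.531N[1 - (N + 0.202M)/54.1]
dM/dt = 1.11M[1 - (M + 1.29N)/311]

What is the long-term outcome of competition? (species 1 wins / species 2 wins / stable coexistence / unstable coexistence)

species 2 excludes species 1

Compare the nullcline intercepts: K1/α12 = 54.1/0.202 = 268 < K2 = 311; K2/α21 = 311/1.29 = 241 > K1 = 54.1.
Since the inequalities point opposite ways, species 2 can invade but species 1 cannot.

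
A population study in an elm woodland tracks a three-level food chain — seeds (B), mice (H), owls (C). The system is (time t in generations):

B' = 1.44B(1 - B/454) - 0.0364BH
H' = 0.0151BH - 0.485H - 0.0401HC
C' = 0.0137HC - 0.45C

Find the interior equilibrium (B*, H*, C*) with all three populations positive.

B* ≈ 77, H* ≈ 32.8, C* ≈ 16.9

From dC/dt = 0: 0.0137H* = 0.45, so H* = 32.8.
From dB/dt = 0: 1.44(1 - B*/454) = 0.0364·32.8, giving B* = 454·(1 - 0.83) = 77.
From dH/dt = 0: 0.0151·77 - 0.485 = 0.0401C*, so C* = 0.678/0.0401 = 16.9.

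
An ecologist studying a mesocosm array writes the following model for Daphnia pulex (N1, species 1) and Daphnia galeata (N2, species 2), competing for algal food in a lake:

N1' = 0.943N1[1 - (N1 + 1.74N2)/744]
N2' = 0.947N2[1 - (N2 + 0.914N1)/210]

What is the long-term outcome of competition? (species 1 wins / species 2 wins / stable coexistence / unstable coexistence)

species 1 excludes species 2

Compare the nullcline intercepts: K1/α12 = 744/1.74 = 428 > K2 = 210; K2/α21 = 210/0.914 = 230 < K1 = 744.
Since the inequalities point opposite ways, species 1 can invade but species 2 cannot.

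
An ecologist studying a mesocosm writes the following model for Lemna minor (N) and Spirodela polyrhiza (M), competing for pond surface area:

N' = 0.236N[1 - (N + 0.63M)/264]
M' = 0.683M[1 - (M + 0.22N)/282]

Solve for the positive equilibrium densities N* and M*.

N* ≈ 100, M* ≈ 260

Setting both brackets to zero gives the nullclines N + 0.63M = 264 and 0.22N + M = 282.
Substituting M = 282 - 0.22N into the first: N(1 - 0.63·0.22) = 264 - 0.63·282.
So N* = 86.3/0.861 = 100, and then M* = 282 - 0.22·100 = 260.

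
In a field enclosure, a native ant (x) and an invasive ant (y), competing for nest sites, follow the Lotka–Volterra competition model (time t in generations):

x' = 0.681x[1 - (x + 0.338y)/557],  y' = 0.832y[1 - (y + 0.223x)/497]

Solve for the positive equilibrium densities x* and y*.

Setting both brackets to zero gives the nullclines x + 0.338y = 557 and 0.223x + y = 497.
Substituting y = 497 - 0.223x into the first: x(1 - 0.338·0.223) = 557 - 0.338·497.
So x* = 389/0.925 = 421, and then y* = 497 - 0.223·421 = 403.

x* ≈ 421, y* ≈ 403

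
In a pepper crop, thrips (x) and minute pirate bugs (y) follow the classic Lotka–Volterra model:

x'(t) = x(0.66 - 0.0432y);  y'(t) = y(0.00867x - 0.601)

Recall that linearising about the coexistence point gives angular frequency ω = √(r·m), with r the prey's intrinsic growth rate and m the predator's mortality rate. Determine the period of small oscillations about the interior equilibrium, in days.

T ≈ 9.98 days

Here r = 0.66 and m = 0.601, so r·m = 0.397.
ω = √0.397 = 0.63 per day, hence T = 2π/ω ≈ 9.98 days.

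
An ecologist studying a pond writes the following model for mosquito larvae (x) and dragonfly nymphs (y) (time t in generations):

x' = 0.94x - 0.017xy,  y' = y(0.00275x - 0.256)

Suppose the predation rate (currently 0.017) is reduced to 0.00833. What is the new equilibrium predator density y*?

y* ≈ 113

At the interior fixed point, setting dx/dt = 0 with x > 0 fixes y* = (prey growth rate)/(xy coefficient) — independent of the other coefficients.
With the change, y* = 0.94/0.00833 = 113; it rises from 55.3.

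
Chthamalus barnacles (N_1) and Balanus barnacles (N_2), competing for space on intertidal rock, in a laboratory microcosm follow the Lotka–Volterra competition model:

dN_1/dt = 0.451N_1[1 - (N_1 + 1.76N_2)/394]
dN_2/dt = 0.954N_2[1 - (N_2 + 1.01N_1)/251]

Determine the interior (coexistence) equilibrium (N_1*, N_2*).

N_1* ≈ 61.4, N_2* ≈ 189

Setting both brackets to zero gives the nullclines N_1 + 1.76N_2 = 394 and 1.01N_1 + N_2 = 251.
Substituting N_2 = 251 - 1.01N_1 into the first: N_1(1 - 1.76·1.01) = 394 - 1.76·251.
So N_1* = -47.8/-0.778 = 61.4, and then N_2* = 251 - 1.01·61.4 = 189.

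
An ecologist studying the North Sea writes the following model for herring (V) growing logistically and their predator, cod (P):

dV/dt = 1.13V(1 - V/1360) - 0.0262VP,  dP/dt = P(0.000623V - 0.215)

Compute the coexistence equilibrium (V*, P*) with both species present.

V* ≈ 345, P* ≈ 32.2

From dP/dt = 0 with P > 0: 0.000623V* = 0.215, so V* = 345.
Substitute into dV/dt = 0: 1.13(1 - 345/1360) = 0.0262P*.
The bracket is 0.746, giving P* = 0.843/0.0262 = 32.2.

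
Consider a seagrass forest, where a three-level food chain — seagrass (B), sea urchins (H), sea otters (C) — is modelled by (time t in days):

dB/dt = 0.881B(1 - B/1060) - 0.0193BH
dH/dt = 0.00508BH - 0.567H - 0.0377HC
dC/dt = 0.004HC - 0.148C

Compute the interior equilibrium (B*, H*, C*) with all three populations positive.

B* ≈ 201, H* ≈ 37, C* ≈ 12

From dC/dt = 0: 0.004H* = 0.148, so H* = 37.
From dB/dt = 0: 0.881(1 - B*/1060) = 0.0193·37, giving B* = 1060·(1 - 0.811) = 201.
From dH/dt = 0: 0.00508·201 - 0.567 = 0.0377C*, so C* = 0.453/0.0377 = 12.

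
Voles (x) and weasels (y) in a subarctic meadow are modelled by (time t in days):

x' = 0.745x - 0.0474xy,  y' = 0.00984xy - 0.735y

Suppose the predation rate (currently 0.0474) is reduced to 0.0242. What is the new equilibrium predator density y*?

At the interior fixed point, setting dx/dt = 0 with x > 0 fixes y* = (prey growth rate)/(xy coefficient) — independent of the other coefficients.
With the change, y* = 0.745/0.0242 = 30.8; it rises from 15.7.

y* ≈ 30.8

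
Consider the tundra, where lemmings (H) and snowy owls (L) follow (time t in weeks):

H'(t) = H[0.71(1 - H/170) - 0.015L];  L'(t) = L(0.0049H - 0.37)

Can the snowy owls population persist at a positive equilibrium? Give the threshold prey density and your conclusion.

The predator equation gives dL/dt > 0 only when H > 0.37/0.0049 = 75.5.
Without the predator, H → K = 170. Since 170 > 75.5, the predator can invade and persist.

Threshold H = 75.5; K > 75.5, so yes, the predator persists.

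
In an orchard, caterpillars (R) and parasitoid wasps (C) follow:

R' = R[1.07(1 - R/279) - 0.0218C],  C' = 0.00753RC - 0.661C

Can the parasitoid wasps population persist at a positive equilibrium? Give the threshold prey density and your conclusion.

Threshold R = 87.8; K > 87.8, so yes, the predator persists.

The predator equation gives dC/dt > 0 only when R > 0.661/0.00753 = 87.8.
Without the predator, R → K = 279. Since 279 > 87.8, the predator can invade and persist.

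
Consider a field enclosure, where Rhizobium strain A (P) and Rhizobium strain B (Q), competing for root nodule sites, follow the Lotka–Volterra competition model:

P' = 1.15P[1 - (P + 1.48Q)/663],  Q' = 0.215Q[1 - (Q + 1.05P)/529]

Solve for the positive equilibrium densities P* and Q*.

Setting both brackets to zero gives the nullclines P + 1.48Q = 663 and 1.05P + Q = 529.
Substituting Q = 529 - 1.05P into the first: P(1 - 1.48·1.05) = 663 - 1.48·529.
So P* = -120/-0.554 = 216, and then Q* = 529 - 1.05·216 = 302.

P* ≈ 216, Q* ≈ 302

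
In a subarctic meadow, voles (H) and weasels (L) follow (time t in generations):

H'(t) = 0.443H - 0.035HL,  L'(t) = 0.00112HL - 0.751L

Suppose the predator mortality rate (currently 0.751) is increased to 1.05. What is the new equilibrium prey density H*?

H* ≈ 938

At the interior fixed point, setting dL/dt = 0 with L > 0 fixes H* = (predator death rate)/(HL coefficient) — independent of the other coefficients.
With the change, H* = 1.05/0.00112 = 938; it rises from 671.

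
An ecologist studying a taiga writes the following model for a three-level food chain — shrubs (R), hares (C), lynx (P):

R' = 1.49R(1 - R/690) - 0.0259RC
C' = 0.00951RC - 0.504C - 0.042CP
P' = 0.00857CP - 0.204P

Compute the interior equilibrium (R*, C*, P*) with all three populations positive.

From dP/dt = 0: 0.00857C* = 0.204, so C* = 23.8.
From dR/dt = 0: 1.49(1 - R*/690) = 0.0259·23.8, giving R* = 690·(1 - 0.414) = 404.
From dC/dt = 0: 0.00951·404 - 0.504 = 0.042P*, so P* = 3.34/0.042 = 79.6.

R* ≈ 404, C* ≈ 23.8, P* ≈ 79.6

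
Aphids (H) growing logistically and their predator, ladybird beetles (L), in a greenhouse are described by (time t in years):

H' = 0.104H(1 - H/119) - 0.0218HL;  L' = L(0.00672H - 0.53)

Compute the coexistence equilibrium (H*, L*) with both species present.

H* ≈ 78.9, L* ≈ 1.61

From dL/dt = 0 with L > 0: 0.00672H* = 0.53, so H* = 78.9.
Substitute into dH/dt = 0: 0.104(1 - 78.9/119) = 0.0218L*.
The bracket is 0.337, giving L* = 0.0351/0.0218 = 1.61.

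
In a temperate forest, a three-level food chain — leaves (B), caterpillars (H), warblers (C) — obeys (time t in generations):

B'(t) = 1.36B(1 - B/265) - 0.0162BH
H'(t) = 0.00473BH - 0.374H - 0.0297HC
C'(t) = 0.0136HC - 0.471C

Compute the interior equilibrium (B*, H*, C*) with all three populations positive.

B* ≈ 156, H* ≈ 34.6, C* ≈ 12.2

From dC/dt = 0: 0.0136H* = 0.471, so H* = 34.6.
From dB/dt = 0: 1.36(1 - B*/265) = 0.0162·34.6, giving B* = 265·(1 - 0.413) = 156.
From dH/dt = 0: 0.00473·156 - 0.374 = 0.0297C*, so C* = 0.362/0.0297 = 12.2.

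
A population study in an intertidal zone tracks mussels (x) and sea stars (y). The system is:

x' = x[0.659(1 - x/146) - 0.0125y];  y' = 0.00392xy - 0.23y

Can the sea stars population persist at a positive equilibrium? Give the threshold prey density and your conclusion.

The predator equation gives dy/dt > 0 only when x > 0.23/0.00392 = 58.7.
Without the predator, x → K = 146. Since 146 > 58.7, the predator can invade and persist.

Threshold x = 58.7; K > 58.7, so yes, the predator persists.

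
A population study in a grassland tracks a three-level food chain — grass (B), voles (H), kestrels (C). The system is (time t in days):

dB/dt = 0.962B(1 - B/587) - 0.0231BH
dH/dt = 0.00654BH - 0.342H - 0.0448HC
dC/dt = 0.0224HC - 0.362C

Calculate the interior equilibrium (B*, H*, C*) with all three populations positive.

B* ≈ 359, H* ≈ 16.2, C* ≈ 44.8

From dC/dt = 0: 0.0224H* = 0.362, so H* = 16.2.
From dB/dt = 0: 0.962(1 - B*/587) = 0.0231·16.2, giving B* = 587·(1 - 0.388) = 359.
From dH/dt = 0: 0.00654·359 - 0.342 = 0.0448C*, so C* = 2.01/0.0448 = 44.8.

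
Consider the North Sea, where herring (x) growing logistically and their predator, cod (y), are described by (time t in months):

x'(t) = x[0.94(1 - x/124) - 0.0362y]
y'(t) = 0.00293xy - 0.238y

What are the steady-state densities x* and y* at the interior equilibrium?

x* ≈ 81.2, y* ≈ 8.96

From dy/dt = 0 with y > 0: 0.00293x* = 0.238, so x* = 81.2.
Substitute into dx/dt = 0: 0.94(1 - 81.2/124) = 0.0362y*.
The bracket is 0.345, giving y* = 0.324/0.0362 = 8.96.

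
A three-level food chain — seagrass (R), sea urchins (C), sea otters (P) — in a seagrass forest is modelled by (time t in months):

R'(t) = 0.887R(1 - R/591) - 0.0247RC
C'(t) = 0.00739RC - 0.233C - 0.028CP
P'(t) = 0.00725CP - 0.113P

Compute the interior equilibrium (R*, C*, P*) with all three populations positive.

R* ≈ 334, C* ≈ 15.6, P* ≈ 80

From dP/dt = 0: 0.00725C* = 0.113, so C* = 15.6.
From dR/dt = 0: 0.887(1 - R*/591) = 0.0247·15.6, giving R* = 591·(1 - 0.434) = 334.
From dC/dt = 0: 0.00739·334 - 0.233 = 0.028P*, so P* = 2.24/0.028 = 80.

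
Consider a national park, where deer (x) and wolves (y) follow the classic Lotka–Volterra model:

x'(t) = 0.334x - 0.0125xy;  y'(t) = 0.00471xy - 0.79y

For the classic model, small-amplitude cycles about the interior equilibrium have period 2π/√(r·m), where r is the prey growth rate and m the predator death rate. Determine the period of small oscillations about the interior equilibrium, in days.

Here r = 0.334 and m = 0.79, so r·m = 0.264.
ω = √0.264 = 0.514 per day, hence T = 2π/ω ≈ 12.2 days.

T ≈ 12.2 days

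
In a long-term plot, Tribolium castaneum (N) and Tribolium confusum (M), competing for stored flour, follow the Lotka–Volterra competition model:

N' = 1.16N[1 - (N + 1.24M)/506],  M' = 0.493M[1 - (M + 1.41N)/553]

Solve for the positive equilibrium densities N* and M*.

N* ≈ 240, M* ≈ 214

Setting both brackets to zero gives the nullclines N + 1.24M = 506 and 1.41N + M = 553.
Substituting M = 553 - 1.41N into the first: N(1 - 1.24·1.41) = 506 - 1.24·553.
So N* = -180/-0.748 = 240, and then M* = 553 - 1.41·240 = 214.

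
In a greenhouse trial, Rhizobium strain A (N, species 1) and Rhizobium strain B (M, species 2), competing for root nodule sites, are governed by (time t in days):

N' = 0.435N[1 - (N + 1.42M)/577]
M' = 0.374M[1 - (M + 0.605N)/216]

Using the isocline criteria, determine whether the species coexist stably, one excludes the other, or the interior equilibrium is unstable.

species 1 excludes species 2

Compare the nullcline intercepts: K1/α12 = 577/1.42 = 406 > K2 = 216; K2/α21 = 216/0.605 = 357 < K1 = 577.
Since the inequalities point opposite ways, species 1 can invade but species 2 cannot.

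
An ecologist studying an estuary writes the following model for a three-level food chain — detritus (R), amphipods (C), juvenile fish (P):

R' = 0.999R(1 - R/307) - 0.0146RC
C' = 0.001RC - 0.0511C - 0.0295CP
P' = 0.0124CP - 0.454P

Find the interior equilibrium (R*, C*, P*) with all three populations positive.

From dP/dt = 0: 0.0124C* = 0.454, so C* = 36.6.
From dR/dt = 0: 0.999(1 - R*/307) = 0.0146·36.6, giving R* = 307·(1 - 0.535) = 143.
From dC/dt = 0: 0.001·143 - 0.0511 = 0.0295P*, so P* = 0.0916/0.0295 = 3.11.

R* ≈ 143, C* ≈ 36.6, P* ≈ 3.11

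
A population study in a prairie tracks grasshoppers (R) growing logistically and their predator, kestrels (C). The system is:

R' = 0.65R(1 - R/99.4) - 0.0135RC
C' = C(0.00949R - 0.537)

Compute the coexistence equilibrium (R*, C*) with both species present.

R* ≈ 56.6, C* ≈ 20.7

From dC/dt = 0 with C > 0: 0.00949R* = 0.537, so R* = 56.6.
Substitute into dR/dt = 0: 0.65(1 - 56.6/99.4) = 0.0135C*.
The bracket is 0.431, giving C* = 0.28/0.0135 = 20.7.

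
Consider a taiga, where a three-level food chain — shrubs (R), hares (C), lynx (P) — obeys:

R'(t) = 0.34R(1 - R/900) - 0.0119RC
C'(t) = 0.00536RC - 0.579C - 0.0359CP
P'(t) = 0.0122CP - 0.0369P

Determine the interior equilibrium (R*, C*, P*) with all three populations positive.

R* ≈ 805, C* ≈ 3.02, P* ≈ 104

From dP/dt = 0: 0.0122C* = 0.0369, so C* = 3.02.
From dR/dt = 0: 0.34(1 - R*/900) = 0.0119·3.02, giving R* = 900·(1 - 0.106) = 805.
From dC/dt = 0: 0.00536·805 - 0.579 = 0.0359P*, so P* = 3.73/0.0359 = 104.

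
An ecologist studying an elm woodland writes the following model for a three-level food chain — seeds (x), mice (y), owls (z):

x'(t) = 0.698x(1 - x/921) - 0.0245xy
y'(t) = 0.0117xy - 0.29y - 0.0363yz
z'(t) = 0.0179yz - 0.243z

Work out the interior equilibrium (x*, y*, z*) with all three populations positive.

From dz/dt = 0: 0.0179y* = 0.243, so y* = 13.6.
From dx/dt = 0: 0.698(1 - x*/921) = 0.0245·13.6, giving x* = 921·(1 - 0.477) = 482.
From dy/dt = 0: 0.0117·482 - 0.29 = 0.0363z*, so z* = 5.35/0.0363 = 147.

x* ≈ 482, y* ≈ 13.6, z* ≈ 147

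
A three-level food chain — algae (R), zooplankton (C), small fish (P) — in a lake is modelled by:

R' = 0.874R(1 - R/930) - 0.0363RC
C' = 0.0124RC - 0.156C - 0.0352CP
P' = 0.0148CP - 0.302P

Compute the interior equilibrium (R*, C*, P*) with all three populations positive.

From dP/dt = 0: 0.0148C* = 0.302, so C* = 20.4.
From dR/dt = 0: 0.874(1 - R*/930) = 0.0363·20.4, giving R* = 930·(1 - 0.848) = 142.
From dC/dt = 0: 0.0124·142 - 0.156 = 0.0352P*, so P* = 1.6/0.0352 = 45.5.

R* ≈ 142, C* ≈ 20.4, P* ≈ 45.5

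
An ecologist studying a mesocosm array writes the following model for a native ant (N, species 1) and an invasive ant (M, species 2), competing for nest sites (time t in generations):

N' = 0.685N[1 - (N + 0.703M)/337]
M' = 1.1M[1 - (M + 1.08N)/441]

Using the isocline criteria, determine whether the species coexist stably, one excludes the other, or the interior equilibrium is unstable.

stable coexistence

Compare the nullcline intercepts: K1/α12 = 337/0.703 = 479 > K2 = 441; K2/α21 = 441/1.08 = 408 > K1 = 337.
Since both inequalities hold, each species can invade when rare, so the interior equilibrium is stable.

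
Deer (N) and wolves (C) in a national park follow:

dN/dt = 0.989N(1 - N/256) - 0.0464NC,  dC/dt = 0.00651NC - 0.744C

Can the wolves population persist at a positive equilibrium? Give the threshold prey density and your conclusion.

Threshold N = 114; K > 114, so yes, the predator persists.

The predator equation gives dC/dt > 0 only when N > 0.744/0.00651 = 114.
Without the predator, N → K = 256. Since 256 > 114, the predator can invade and persist.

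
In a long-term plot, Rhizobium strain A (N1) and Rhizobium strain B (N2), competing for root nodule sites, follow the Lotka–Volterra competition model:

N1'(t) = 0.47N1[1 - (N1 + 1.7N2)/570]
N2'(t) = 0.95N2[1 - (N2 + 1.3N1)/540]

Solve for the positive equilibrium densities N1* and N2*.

Setting both brackets to zero gives the nullclines N1 + 1.7N2 = 570 and 1.3N1 + N2 = 540.
Substituting N2 = 540 - 1.3N1 into the first: N1(1 - 1.7·1.3) = 570 - 1.7·540.
So N1* = -348/-1.21 = 288, and then N2* = 540 - 1.3·288 = 166.

N1* ≈ 288, N2* ≈ 166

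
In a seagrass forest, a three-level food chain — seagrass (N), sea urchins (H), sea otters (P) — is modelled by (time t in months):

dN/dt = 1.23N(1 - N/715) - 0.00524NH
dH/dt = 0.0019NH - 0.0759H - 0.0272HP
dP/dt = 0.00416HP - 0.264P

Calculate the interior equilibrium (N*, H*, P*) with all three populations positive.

N* ≈ 522, H* ≈ 63.5, P* ≈ 33.7

From dP/dt = 0: 0.00416H* = 0.264, so H* = 63.5.
From dN/dt = 0: 1.23(1 - N*/715) = 0.00524·63.5, giving N* = 715·(1 - 0.27) = 522.
From dH/dt = 0: 0.0019·522 - 0.0759 = 0.0272P*, so P* = 0.915/0.0272 = 33.7.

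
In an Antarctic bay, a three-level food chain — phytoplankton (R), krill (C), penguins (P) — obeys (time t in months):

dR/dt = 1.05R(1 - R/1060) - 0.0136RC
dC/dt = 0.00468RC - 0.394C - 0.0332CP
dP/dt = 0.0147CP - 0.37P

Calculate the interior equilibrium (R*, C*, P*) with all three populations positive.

From dP/dt = 0: 0.0147C* = 0.37, so C* = 25.2.
From dR/dt = 0: 1.05(1 - R*/1060) = 0.0136·25.2, giving R* = 1060·(1 - 0.326) = 714.
From dC/dt = 0: 0.00468·714 - 0.394 = 0.0332P*, so P* = 2.95/0.0332 = 88.8.

R* ≈ 714, C* ≈ 25.2, P* ≈ 88.8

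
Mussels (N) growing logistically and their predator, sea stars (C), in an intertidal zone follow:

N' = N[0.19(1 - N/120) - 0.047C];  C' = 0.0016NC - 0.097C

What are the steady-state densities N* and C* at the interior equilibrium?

N* ≈ 60.6, C* ≈ 2

From dC/dt = 0 with C > 0: 0.0016N* = 0.097, so N* = 60.6.
Substitute into dN/dt = 0: 0.19(1 - 60.6/120) = 0.047C*.
The bracket is 0.495, giving C* = 0.094/0.047 = 2.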